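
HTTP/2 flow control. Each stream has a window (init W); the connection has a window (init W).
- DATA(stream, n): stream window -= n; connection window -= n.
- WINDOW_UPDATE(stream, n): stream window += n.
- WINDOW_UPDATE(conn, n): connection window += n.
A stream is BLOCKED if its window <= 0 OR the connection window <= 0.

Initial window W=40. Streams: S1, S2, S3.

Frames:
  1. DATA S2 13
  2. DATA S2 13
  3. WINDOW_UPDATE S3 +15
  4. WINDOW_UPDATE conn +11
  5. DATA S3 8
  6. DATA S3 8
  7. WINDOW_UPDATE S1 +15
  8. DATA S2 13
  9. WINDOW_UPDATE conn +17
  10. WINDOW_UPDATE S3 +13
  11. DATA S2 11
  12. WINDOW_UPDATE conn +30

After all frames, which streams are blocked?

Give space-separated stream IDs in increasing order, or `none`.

Answer: S2

Derivation:
Op 1: conn=27 S1=40 S2=27 S3=40 blocked=[]
Op 2: conn=14 S1=40 S2=14 S3=40 blocked=[]
Op 3: conn=14 S1=40 S2=14 S3=55 blocked=[]
Op 4: conn=25 S1=40 S2=14 S3=55 blocked=[]
Op 5: conn=17 S1=40 S2=14 S3=47 blocked=[]
Op 6: conn=9 S1=40 S2=14 S3=39 blocked=[]
Op 7: conn=9 S1=55 S2=14 S3=39 blocked=[]
Op 8: conn=-4 S1=55 S2=1 S3=39 blocked=[1, 2, 3]
Op 9: conn=13 S1=55 S2=1 S3=39 blocked=[]
Op 10: conn=13 S1=55 S2=1 S3=52 blocked=[]
Op 11: conn=2 S1=55 S2=-10 S3=52 blocked=[2]
Op 12: conn=32 S1=55 S2=-10 S3=52 blocked=[2]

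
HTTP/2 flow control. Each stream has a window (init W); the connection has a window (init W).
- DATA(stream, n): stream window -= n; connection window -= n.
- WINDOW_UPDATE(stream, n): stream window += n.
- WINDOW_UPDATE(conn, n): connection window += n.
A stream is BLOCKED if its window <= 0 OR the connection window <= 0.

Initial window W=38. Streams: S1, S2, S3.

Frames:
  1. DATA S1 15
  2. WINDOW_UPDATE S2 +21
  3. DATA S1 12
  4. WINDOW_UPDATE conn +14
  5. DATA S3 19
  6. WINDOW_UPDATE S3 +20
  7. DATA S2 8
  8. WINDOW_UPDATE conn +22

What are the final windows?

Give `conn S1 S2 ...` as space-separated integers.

Answer: 20 11 51 39

Derivation:
Op 1: conn=23 S1=23 S2=38 S3=38 blocked=[]
Op 2: conn=23 S1=23 S2=59 S3=38 blocked=[]
Op 3: conn=11 S1=11 S2=59 S3=38 blocked=[]
Op 4: conn=25 S1=11 S2=59 S3=38 blocked=[]
Op 5: conn=6 S1=11 S2=59 S3=19 blocked=[]
Op 6: conn=6 S1=11 S2=59 S3=39 blocked=[]
Op 7: conn=-2 S1=11 S2=51 S3=39 blocked=[1, 2, 3]
Op 8: conn=20 S1=11 S2=51 S3=39 blocked=[]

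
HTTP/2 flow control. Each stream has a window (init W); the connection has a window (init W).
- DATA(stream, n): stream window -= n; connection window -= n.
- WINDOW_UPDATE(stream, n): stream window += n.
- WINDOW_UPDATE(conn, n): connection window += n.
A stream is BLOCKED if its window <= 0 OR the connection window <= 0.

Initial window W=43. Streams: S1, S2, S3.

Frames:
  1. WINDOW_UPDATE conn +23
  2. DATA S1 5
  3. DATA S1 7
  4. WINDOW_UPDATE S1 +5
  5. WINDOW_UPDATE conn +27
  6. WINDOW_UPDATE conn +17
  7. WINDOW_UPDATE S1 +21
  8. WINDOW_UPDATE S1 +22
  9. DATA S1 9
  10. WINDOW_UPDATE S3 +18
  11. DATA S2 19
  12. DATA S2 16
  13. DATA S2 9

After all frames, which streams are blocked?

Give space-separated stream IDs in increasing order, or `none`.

Answer: S2

Derivation:
Op 1: conn=66 S1=43 S2=43 S3=43 blocked=[]
Op 2: conn=61 S1=38 S2=43 S3=43 blocked=[]
Op 3: conn=54 S1=31 S2=43 S3=43 blocked=[]
Op 4: conn=54 S1=36 S2=43 S3=43 blocked=[]
Op 5: conn=81 S1=36 S2=43 S3=43 blocked=[]
Op 6: conn=98 S1=36 S2=43 S3=43 blocked=[]
Op 7: conn=98 S1=57 S2=43 S3=43 blocked=[]
Op 8: conn=98 S1=79 S2=43 S3=43 blocked=[]
Op 9: conn=89 S1=70 S2=43 S3=43 blocked=[]
Op 10: conn=89 S1=70 S2=43 S3=61 blocked=[]
Op 11: conn=70 S1=70 S2=24 S3=61 blocked=[]
Op 12: conn=54 S1=70 S2=8 S3=61 blocked=[]
Op 13: conn=45 S1=70 S2=-1 S3=61 blocked=[2]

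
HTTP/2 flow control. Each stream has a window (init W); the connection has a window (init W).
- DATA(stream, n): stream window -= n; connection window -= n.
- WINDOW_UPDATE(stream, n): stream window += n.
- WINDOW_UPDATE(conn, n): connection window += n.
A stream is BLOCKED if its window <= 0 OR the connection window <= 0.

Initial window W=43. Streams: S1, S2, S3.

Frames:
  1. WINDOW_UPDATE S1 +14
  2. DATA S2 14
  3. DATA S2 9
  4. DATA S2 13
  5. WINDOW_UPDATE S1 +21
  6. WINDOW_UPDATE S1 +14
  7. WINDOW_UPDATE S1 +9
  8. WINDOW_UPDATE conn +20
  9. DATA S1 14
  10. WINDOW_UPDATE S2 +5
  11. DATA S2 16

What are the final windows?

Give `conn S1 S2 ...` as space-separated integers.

Answer: -3 87 -4 43

Derivation:
Op 1: conn=43 S1=57 S2=43 S3=43 blocked=[]
Op 2: conn=29 S1=57 S2=29 S3=43 blocked=[]
Op 3: conn=20 S1=57 S2=20 S3=43 blocked=[]
Op 4: conn=7 S1=57 S2=7 S3=43 blocked=[]
Op 5: conn=7 S1=78 S2=7 S3=43 blocked=[]
Op 6: conn=7 S1=92 S2=7 S3=43 blocked=[]
Op 7: conn=7 S1=101 S2=7 S3=43 blocked=[]
Op 8: conn=27 S1=101 S2=7 S3=43 blocked=[]
Op 9: conn=13 S1=87 S2=7 S3=43 blocked=[]
Op 10: conn=13 S1=87 S2=12 S3=43 blocked=[]
Op 11: conn=-3 S1=87 S2=-4 S3=43 blocked=[1, 2, 3]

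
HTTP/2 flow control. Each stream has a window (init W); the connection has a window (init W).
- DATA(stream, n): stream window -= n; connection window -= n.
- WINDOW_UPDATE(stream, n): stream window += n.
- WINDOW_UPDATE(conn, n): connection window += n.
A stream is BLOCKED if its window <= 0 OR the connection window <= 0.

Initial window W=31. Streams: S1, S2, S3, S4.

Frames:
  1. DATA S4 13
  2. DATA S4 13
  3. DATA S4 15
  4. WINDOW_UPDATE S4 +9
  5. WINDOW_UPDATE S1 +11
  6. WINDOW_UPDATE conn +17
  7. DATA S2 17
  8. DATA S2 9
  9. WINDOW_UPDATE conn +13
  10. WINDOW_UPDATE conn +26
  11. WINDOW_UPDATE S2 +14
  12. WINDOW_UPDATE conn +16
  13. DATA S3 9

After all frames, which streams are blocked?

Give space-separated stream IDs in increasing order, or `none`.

Op 1: conn=18 S1=31 S2=31 S3=31 S4=18 blocked=[]
Op 2: conn=5 S1=31 S2=31 S3=31 S4=5 blocked=[]
Op 3: conn=-10 S1=31 S2=31 S3=31 S4=-10 blocked=[1, 2, 3, 4]
Op 4: conn=-10 S1=31 S2=31 S3=31 S4=-1 blocked=[1, 2, 3, 4]
Op 5: conn=-10 S1=42 S2=31 S3=31 S4=-1 blocked=[1, 2, 3, 4]
Op 6: conn=7 S1=42 S2=31 S3=31 S4=-1 blocked=[4]
Op 7: conn=-10 S1=42 S2=14 S3=31 S4=-1 blocked=[1, 2, 3, 4]
Op 8: conn=-19 S1=42 S2=5 S3=31 S4=-1 blocked=[1, 2, 3, 4]
Op 9: conn=-6 S1=42 S2=5 S3=31 S4=-1 blocked=[1, 2, 3, 4]
Op 10: conn=20 S1=42 S2=5 S3=31 S4=-1 blocked=[4]
Op 11: conn=20 S1=42 S2=19 S3=31 S4=-1 blocked=[4]
Op 12: conn=36 S1=42 S2=19 S3=31 S4=-1 blocked=[4]
Op 13: conn=27 S1=42 S2=19 S3=22 S4=-1 blocked=[4]

Answer: S4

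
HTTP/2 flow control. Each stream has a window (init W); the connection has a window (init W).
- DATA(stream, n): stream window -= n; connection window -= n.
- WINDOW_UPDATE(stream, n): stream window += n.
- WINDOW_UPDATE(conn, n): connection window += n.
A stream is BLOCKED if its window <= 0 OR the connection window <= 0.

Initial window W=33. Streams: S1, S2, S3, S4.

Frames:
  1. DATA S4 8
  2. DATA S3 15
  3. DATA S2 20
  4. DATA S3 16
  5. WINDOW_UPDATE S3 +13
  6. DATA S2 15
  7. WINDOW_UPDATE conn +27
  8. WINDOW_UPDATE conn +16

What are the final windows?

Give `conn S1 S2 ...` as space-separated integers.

Answer: 2 33 -2 15 25

Derivation:
Op 1: conn=25 S1=33 S2=33 S3=33 S4=25 blocked=[]
Op 2: conn=10 S1=33 S2=33 S3=18 S4=25 blocked=[]
Op 3: conn=-10 S1=33 S2=13 S3=18 S4=25 blocked=[1, 2, 3, 4]
Op 4: conn=-26 S1=33 S2=13 S3=2 S4=25 blocked=[1, 2, 3, 4]
Op 5: conn=-26 S1=33 S2=13 S3=15 S4=25 blocked=[1, 2, 3, 4]
Op 6: conn=-41 S1=33 S2=-2 S3=15 S4=25 blocked=[1, 2, 3, 4]
Op 7: conn=-14 S1=33 S2=-2 S3=15 S4=25 blocked=[1, 2, 3, 4]
Op 8: conn=2 S1=33 S2=-2 S3=15 S4=25 blocked=[2]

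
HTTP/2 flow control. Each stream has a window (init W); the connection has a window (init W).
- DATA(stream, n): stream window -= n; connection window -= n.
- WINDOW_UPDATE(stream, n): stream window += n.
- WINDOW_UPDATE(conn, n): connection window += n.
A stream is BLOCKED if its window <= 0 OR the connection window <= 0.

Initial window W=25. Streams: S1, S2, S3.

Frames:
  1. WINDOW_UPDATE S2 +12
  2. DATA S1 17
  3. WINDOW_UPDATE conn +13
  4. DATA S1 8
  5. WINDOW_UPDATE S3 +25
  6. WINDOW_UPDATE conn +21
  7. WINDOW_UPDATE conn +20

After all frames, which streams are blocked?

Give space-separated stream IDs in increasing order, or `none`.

Op 1: conn=25 S1=25 S2=37 S3=25 blocked=[]
Op 2: conn=8 S1=8 S2=37 S3=25 blocked=[]
Op 3: conn=21 S1=8 S2=37 S3=25 blocked=[]
Op 4: conn=13 S1=0 S2=37 S3=25 blocked=[1]
Op 5: conn=13 S1=0 S2=37 S3=50 blocked=[1]
Op 6: conn=34 S1=0 S2=37 S3=50 blocked=[1]
Op 7: conn=54 S1=0 S2=37 S3=50 blocked=[1]

Answer: S1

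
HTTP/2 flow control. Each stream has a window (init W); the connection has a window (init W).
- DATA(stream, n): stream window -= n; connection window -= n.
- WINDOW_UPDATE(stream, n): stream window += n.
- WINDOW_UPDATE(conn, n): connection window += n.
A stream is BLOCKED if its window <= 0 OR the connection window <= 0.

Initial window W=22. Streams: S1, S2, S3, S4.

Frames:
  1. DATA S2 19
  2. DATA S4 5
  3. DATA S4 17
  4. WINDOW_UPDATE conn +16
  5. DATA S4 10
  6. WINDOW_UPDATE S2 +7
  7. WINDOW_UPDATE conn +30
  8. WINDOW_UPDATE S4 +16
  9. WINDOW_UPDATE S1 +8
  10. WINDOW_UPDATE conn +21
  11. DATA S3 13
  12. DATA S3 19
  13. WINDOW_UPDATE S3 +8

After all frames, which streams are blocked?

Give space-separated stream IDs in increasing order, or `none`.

Op 1: conn=3 S1=22 S2=3 S3=22 S4=22 blocked=[]
Op 2: conn=-2 S1=22 S2=3 S3=22 S4=17 blocked=[1, 2, 3, 4]
Op 3: conn=-19 S1=22 S2=3 S3=22 S4=0 blocked=[1, 2, 3, 4]
Op 4: conn=-3 S1=22 S2=3 S3=22 S4=0 blocked=[1, 2, 3, 4]
Op 5: conn=-13 S1=22 S2=3 S3=22 S4=-10 blocked=[1, 2, 3, 4]
Op 6: conn=-13 S1=22 S2=10 S3=22 S4=-10 blocked=[1, 2, 3, 4]
Op 7: conn=17 S1=22 S2=10 S3=22 S4=-10 blocked=[4]
Op 8: conn=17 S1=22 S2=10 S3=22 S4=6 blocked=[]
Op 9: conn=17 S1=30 S2=10 S3=22 S4=6 blocked=[]
Op 10: conn=38 S1=30 S2=10 S3=22 S4=6 blocked=[]
Op 11: conn=25 S1=30 S2=10 S3=9 S4=6 blocked=[]
Op 12: conn=6 S1=30 S2=10 S3=-10 S4=6 blocked=[3]
Op 13: conn=6 S1=30 S2=10 S3=-2 S4=6 blocked=[3]

Answer: S3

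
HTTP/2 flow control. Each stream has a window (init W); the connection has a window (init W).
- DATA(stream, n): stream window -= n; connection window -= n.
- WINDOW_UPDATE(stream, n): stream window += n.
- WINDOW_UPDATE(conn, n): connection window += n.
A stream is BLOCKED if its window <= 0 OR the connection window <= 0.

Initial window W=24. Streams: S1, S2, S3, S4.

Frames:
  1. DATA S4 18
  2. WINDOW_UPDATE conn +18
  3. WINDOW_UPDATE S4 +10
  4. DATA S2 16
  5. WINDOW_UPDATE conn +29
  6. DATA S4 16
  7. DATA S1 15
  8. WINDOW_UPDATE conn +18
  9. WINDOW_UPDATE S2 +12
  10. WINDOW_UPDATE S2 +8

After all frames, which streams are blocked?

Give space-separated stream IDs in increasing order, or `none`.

Op 1: conn=6 S1=24 S2=24 S3=24 S4=6 blocked=[]
Op 2: conn=24 S1=24 S2=24 S3=24 S4=6 blocked=[]
Op 3: conn=24 S1=24 S2=24 S3=24 S4=16 blocked=[]
Op 4: conn=8 S1=24 S2=8 S3=24 S4=16 blocked=[]
Op 5: conn=37 S1=24 S2=8 S3=24 S4=16 blocked=[]
Op 6: conn=21 S1=24 S2=8 S3=24 S4=0 blocked=[4]
Op 7: conn=6 S1=9 S2=8 S3=24 S4=0 blocked=[4]
Op 8: conn=24 S1=9 S2=8 S3=24 S4=0 blocked=[4]
Op 9: conn=24 S1=9 S2=20 S3=24 S4=0 blocked=[4]
Op 10: conn=24 S1=9 S2=28 S3=24 S4=0 blocked=[4]

Answer: S4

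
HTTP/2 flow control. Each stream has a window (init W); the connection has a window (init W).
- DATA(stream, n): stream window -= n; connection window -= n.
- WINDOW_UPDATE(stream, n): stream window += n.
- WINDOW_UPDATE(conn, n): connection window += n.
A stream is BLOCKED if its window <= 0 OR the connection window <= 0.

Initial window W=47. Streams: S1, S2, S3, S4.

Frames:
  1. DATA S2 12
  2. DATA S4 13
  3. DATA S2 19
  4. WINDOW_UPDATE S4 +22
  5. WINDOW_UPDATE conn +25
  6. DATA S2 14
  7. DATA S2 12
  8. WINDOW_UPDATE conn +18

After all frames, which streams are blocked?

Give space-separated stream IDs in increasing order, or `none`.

Answer: S2

Derivation:
Op 1: conn=35 S1=47 S2=35 S3=47 S4=47 blocked=[]
Op 2: conn=22 S1=47 S2=35 S3=47 S4=34 blocked=[]
Op 3: conn=3 S1=47 S2=16 S3=47 S4=34 blocked=[]
Op 4: conn=3 S1=47 S2=16 S3=47 S4=56 blocked=[]
Op 5: conn=28 S1=47 S2=16 S3=47 S4=56 blocked=[]
Op 6: conn=14 S1=47 S2=2 S3=47 S4=56 blocked=[]
Op 7: conn=2 S1=47 S2=-10 S3=47 S4=56 blocked=[2]
Op 8: conn=20 S1=47 S2=-10 S3=47 S4=56 blocked=[2]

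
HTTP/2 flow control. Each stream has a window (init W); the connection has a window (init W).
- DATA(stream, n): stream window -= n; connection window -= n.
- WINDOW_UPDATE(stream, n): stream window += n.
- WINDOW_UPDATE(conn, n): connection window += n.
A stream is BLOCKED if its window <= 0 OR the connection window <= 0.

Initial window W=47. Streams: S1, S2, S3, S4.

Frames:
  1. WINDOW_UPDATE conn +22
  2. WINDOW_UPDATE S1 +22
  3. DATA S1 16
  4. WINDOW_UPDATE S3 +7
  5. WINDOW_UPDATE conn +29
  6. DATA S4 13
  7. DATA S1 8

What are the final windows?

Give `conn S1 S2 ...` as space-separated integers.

Op 1: conn=69 S1=47 S2=47 S3=47 S4=47 blocked=[]
Op 2: conn=69 S1=69 S2=47 S3=47 S4=47 blocked=[]
Op 3: conn=53 S1=53 S2=47 S3=47 S4=47 blocked=[]
Op 4: conn=53 S1=53 S2=47 S3=54 S4=47 blocked=[]
Op 5: conn=82 S1=53 S2=47 S3=54 S4=47 blocked=[]
Op 6: conn=69 S1=53 S2=47 S3=54 S4=34 blocked=[]
Op 7: conn=61 S1=45 S2=47 S3=54 S4=34 blocked=[]

Answer: 61 45 47 54 34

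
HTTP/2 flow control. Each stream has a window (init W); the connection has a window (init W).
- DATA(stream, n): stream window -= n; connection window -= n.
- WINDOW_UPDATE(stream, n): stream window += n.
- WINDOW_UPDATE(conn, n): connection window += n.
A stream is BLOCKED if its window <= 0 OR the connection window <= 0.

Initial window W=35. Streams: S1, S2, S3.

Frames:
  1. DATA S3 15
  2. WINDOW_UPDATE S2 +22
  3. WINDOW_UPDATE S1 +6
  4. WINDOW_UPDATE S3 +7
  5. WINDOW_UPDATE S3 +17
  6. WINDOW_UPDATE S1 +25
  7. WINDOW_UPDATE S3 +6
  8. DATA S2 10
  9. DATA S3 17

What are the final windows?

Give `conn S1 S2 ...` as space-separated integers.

Op 1: conn=20 S1=35 S2=35 S3=20 blocked=[]
Op 2: conn=20 S1=35 S2=57 S3=20 blocked=[]
Op 3: conn=20 S1=41 S2=57 S3=20 blocked=[]
Op 4: conn=20 S1=41 S2=57 S3=27 blocked=[]
Op 5: conn=20 S1=41 S2=57 S3=44 blocked=[]
Op 6: conn=20 S1=66 S2=57 S3=44 blocked=[]
Op 7: conn=20 S1=66 S2=57 S3=50 blocked=[]
Op 8: conn=10 S1=66 S2=47 S3=50 blocked=[]
Op 9: conn=-7 S1=66 S2=47 S3=33 blocked=[1, 2, 3]

Answer: -7 66 47 33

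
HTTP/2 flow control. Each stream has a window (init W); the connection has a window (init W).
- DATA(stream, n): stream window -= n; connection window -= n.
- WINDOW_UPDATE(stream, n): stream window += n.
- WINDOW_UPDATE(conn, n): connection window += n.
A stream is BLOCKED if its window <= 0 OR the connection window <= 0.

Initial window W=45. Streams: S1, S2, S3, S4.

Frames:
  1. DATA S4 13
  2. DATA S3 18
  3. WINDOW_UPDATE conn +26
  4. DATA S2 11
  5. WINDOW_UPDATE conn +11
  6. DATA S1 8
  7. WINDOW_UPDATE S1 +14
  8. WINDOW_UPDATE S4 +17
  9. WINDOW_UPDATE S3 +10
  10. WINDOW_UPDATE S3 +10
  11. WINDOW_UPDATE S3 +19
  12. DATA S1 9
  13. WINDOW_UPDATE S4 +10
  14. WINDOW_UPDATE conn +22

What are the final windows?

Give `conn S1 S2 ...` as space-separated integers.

Answer: 45 42 34 66 59

Derivation:
Op 1: conn=32 S1=45 S2=45 S3=45 S4=32 blocked=[]
Op 2: conn=14 S1=45 S2=45 S3=27 S4=32 blocked=[]
Op 3: conn=40 S1=45 S2=45 S3=27 S4=32 blocked=[]
Op 4: conn=29 S1=45 S2=34 S3=27 S4=32 blocked=[]
Op 5: conn=40 S1=45 S2=34 S3=27 S4=32 blocked=[]
Op 6: conn=32 S1=37 S2=34 S3=27 S4=32 blocked=[]
Op 7: conn=32 S1=51 S2=34 S3=27 S4=32 blocked=[]
Op 8: conn=32 S1=51 S2=34 S3=27 S4=49 blocked=[]
Op 9: conn=32 S1=51 S2=34 S3=37 S4=49 blocked=[]
Op 10: conn=32 S1=51 S2=34 S3=47 S4=49 blocked=[]
Op 11: conn=32 S1=51 S2=34 S3=66 S4=49 blocked=[]
Op 12: conn=23 S1=42 S2=34 S3=66 S4=49 blocked=[]
Op 13: conn=23 S1=42 S2=34 S3=66 S4=59 blocked=[]
Op 14: conn=45 S1=42 S2=34 S3=66 S4=59 blocked=[]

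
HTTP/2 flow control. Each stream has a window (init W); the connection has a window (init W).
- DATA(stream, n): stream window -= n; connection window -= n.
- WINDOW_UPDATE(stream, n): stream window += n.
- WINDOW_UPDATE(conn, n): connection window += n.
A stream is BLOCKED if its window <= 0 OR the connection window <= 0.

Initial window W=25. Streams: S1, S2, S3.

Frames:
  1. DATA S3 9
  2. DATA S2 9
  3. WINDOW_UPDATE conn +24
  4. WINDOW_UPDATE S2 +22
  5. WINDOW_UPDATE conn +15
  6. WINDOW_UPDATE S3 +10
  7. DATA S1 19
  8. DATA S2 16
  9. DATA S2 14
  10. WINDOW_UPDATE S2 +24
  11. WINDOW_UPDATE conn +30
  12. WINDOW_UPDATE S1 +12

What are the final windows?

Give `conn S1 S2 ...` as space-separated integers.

Op 1: conn=16 S1=25 S2=25 S3=16 blocked=[]
Op 2: conn=7 S1=25 S2=16 S3=16 blocked=[]
Op 3: conn=31 S1=25 S2=16 S3=16 blocked=[]
Op 4: conn=31 S1=25 S2=38 S3=16 blocked=[]
Op 5: conn=46 S1=25 S2=38 S3=16 blocked=[]
Op 6: conn=46 S1=25 S2=38 S3=26 blocked=[]
Op 7: conn=27 S1=6 S2=38 S3=26 blocked=[]
Op 8: conn=11 S1=6 S2=22 S3=26 blocked=[]
Op 9: conn=-3 S1=6 S2=8 S3=26 blocked=[1, 2, 3]
Op 10: conn=-3 S1=6 S2=32 S3=26 blocked=[1, 2, 3]
Op 11: conn=27 S1=6 S2=32 S3=26 blocked=[]
Op 12: conn=27 S1=18 S2=32 S3=26 blocked=[]

Answer: 27 18 32 26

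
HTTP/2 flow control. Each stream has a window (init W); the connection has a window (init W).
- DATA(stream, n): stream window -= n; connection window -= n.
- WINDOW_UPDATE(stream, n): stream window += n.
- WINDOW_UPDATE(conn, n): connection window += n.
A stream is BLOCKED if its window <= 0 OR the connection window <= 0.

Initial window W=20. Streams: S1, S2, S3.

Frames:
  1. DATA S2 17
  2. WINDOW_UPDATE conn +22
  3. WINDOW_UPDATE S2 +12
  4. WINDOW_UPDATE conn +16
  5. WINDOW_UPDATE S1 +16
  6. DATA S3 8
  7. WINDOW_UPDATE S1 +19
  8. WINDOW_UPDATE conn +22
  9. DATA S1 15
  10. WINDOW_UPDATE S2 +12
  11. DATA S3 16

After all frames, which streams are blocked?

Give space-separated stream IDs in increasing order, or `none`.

Answer: S3

Derivation:
Op 1: conn=3 S1=20 S2=3 S3=20 blocked=[]
Op 2: conn=25 S1=20 S2=3 S3=20 blocked=[]
Op 3: conn=25 S1=20 S2=15 S3=20 blocked=[]
Op 4: conn=41 S1=20 S2=15 S3=20 blocked=[]
Op 5: conn=41 S1=36 S2=15 S3=20 blocked=[]
Op 6: conn=33 S1=36 S2=15 S3=12 blocked=[]
Op 7: conn=33 S1=55 S2=15 S3=12 blocked=[]
Op 8: conn=55 S1=55 S2=15 S3=12 blocked=[]
Op 9: conn=40 S1=40 S2=15 S3=12 blocked=[]
Op 10: conn=40 S1=40 S2=27 S3=12 blocked=[]
Op 11: conn=24 S1=40 S2=27 S3=-4 blocked=[3]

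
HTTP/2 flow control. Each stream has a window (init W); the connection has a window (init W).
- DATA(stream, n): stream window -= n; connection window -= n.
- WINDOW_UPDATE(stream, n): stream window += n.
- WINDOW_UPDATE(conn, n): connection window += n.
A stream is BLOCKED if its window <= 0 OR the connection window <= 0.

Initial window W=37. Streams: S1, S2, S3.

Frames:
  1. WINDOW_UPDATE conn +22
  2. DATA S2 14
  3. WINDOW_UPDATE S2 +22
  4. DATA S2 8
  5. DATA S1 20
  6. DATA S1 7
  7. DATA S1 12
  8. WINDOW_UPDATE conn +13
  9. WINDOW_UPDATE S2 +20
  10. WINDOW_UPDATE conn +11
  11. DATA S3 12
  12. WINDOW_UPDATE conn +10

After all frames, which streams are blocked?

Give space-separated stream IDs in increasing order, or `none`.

Answer: S1

Derivation:
Op 1: conn=59 S1=37 S2=37 S3=37 blocked=[]
Op 2: conn=45 S1=37 S2=23 S3=37 blocked=[]
Op 3: conn=45 S1=37 S2=45 S3=37 blocked=[]
Op 4: conn=37 S1=37 S2=37 S3=37 blocked=[]
Op 5: conn=17 S1=17 S2=37 S3=37 blocked=[]
Op 6: conn=10 S1=10 S2=37 S3=37 blocked=[]
Op 7: conn=-2 S1=-2 S2=37 S3=37 blocked=[1, 2, 3]
Op 8: conn=11 S1=-2 S2=37 S3=37 blocked=[1]
Op 9: conn=11 S1=-2 S2=57 S3=37 blocked=[1]
Op 10: conn=22 S1=-2 S2=57 S3=37 blocked=[1]
Op 11: conn=10 S1=-2 S2=57 S3=25 blocked=[1]
Op 12: conn=20 S1=-2 S2=57 S3=25 blocked=[1]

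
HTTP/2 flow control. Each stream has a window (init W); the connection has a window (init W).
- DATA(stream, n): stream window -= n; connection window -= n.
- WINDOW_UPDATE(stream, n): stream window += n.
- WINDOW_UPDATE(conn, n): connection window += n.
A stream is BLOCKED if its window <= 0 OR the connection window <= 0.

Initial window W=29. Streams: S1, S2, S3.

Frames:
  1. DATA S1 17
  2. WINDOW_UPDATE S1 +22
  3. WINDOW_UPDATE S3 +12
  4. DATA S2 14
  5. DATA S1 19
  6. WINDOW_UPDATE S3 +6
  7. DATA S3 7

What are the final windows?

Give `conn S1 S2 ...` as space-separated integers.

Op 1: conn=12 S1=12 S2=29 S3=29 blocked=[]
Op 2: conn=12 S1=34 S2=29 S3=29 blocked=[]
Op 3: conn=12 S1=34 S2=29 S3=41 blocked=[]
Op 4: conn=-2 S1=34 S2=15 S3=41 blocked=[1, 2, 3]
Op 5: conn=-21 S1=15 S2=15 S3=41 blocked=[1, 2, 3]
Op 6: conn=-21 S1=15 S2=15 S3=47 blocked=[1, 2, 3]
Op 7: conn=-28 S1=15 S2=15 S3=40 blocked=[1, 2, 3]

Answer: -28 15 15 40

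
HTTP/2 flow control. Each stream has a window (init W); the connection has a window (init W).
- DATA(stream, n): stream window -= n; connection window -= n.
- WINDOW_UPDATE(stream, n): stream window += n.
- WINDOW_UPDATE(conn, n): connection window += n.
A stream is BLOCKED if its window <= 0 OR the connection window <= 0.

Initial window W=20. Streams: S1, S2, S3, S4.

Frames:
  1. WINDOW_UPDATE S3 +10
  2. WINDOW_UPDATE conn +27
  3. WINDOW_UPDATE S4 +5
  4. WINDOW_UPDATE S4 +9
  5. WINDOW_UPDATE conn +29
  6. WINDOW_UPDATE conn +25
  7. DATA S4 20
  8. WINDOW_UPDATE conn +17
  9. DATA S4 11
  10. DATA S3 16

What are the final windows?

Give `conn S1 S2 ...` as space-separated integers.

Op 1: conn=20 S1=20 S2=20 S3=30 S4=20 blocked=[]
Op 2: conn=47 S1=20 S2=20 S3=30 S4=20 blocked=[]
Op 3: conn=47 S1=20 S2=20 S3=30 S4=25 blocked=[]
Op 4: conn=47 S1=20 S2=20 S3=30 S4=34 blocked=[]
Op 5: conn=76 S1=20 S2=20 S3=30 S4=34 blocked=[]
Op 6: conn=101 S1=20 S2=20 S3=30 S4=34 blocked=[]
Op 7: conn=81 S1=20 S2=20 S3=30 S4=14 blocked=[]
Op 8: conn=98 S1=20 S2=20 S3=30 S4=14 blocked=[]
Op 9: conn=87 S1=20 S2=20 S3=30 S4=3 blocked=[]
Op 10: conn=71 S1=20 S2=20 S3=14 S4=3 blocked=[]

Answer: 71 20 20 14 3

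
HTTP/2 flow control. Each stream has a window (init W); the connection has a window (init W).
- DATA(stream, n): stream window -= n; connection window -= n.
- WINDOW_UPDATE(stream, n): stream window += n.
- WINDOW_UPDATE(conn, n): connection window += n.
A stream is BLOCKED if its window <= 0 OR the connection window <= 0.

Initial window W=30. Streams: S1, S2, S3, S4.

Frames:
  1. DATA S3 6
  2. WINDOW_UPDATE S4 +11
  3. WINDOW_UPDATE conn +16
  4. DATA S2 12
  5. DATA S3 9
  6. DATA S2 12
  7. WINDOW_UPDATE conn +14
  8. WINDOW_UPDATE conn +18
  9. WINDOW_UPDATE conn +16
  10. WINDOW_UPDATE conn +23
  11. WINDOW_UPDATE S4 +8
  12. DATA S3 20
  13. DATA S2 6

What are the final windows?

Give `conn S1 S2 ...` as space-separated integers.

Op 1: conn=24 S1=30 S2=30 S3=24 S4=30 blocked=[]
Op 2: conn=24 S1=30 S2=30 S3=24 S4=41 blocked=[]
Op 3: conn=40 S1=30 S2=30 S3=24 S4=41 blocked=[]
Op 4: conn=28 S1=30 S2=18 S3=24 S4=41 blocked=[]
Op 5: conn=19 S1=30 S2=18 S3=15 S4=41 blocked=[]
Op 6: conn=7 S1=30 S2=6 S3=15 S4=41 blocked=[]
Op 7: conn=21 S1=30 S2=6 S3=15 S4=41 blocked=[]
Op 8: conn=39 S1=30 S2=6 S3=15 S4=41 blocked=[]
Op 9: conn=55 S1=30 S2=6 S3=15 S4=41 blocked=[]
Op 10: conn=78 S1=30 S2=6 S3=15 S4=41 blocked=[]
Op 11: conn=78 S1=30 S2=6 S3=15 S4=49 blocked=[]
Op 12: conn=58 S1=30 S2=6 S3=-5 S4=49 blocked=[3]
Op 13: conn=52 S1=30 S2=0 S3=-5 S4=49 blocked=[2, 3]

Answer: 52 30 0 -5 49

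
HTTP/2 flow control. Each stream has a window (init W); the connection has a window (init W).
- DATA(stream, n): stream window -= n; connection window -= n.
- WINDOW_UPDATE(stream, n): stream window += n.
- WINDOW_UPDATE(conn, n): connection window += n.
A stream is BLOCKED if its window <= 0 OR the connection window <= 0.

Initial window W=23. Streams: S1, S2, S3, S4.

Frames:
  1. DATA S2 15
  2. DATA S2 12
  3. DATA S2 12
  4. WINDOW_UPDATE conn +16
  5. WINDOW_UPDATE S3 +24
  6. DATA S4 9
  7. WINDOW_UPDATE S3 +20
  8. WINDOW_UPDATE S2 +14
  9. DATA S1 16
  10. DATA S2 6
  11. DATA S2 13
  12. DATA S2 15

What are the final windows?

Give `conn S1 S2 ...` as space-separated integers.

Op 1: conn=8 S1=23 S2=8 S3=23 S4=23 blocked=[]
Op 2: conn=-4 S1=23 S2=-4 S3=23 S4=23 blocked=[1, 2, 3, 4]
Op 3: conn=-16 S1=23 S2=-16 S3=23 S4=23 blocked=[1, 2, 3, 4]
Op 4: conn=0 S1=23 S2=-16 S3=23 S4=23 blocked=[1, 2, 3, 4]
Op 5: conn=0 S1=23 S2=-16 S3=47 S4=23 blocked=[1, 2, 3, 4]
Op 6: conn=-9 S1=23 S2=-16 S3=47 S4=14 blocked=[1, 2, 3, 4]
Op 7: conn=-9 S1=23 S2=-16 S3=67 S4=14 blocked=[1, 2, 3, 4]
Op 8: conn=-9 S1=23 S2=-2 S3=67 S4=14 blocked=[1, 2, 3, 4]
Op 9: conn=-25 S1=7 S2=-2 S3=67 S4=14 blocked=[1, 2, 3, 4]
Op 10: conn=-31 S1=7 S2=-8 S3=67 S4=14 blocked=[1, 2, 3, 4]
Op 11: conn=-44 S1=7 S2=-21 S3=67 S4=14 blocked=[1, 2, 3, 4]
Op 12: conn=-59 S1=7 S2=-36 S3=67 S4=14 blocked=[1, 2, 3, 4]

Answer: -59 7 -36 67 14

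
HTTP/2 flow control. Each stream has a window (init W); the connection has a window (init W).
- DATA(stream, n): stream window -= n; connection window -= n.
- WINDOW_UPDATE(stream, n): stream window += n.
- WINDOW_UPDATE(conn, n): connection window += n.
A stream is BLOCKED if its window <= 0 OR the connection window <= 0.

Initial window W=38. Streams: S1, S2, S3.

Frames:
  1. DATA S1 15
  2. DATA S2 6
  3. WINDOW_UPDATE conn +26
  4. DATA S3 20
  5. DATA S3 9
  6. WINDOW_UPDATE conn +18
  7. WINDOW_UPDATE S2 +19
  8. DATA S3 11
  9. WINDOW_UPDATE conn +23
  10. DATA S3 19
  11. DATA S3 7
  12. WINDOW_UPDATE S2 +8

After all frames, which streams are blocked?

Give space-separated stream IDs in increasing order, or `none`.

Op 1: conn=23 S1=23 S2=38 S3=38 blocked=[]
Op 2: conn=17 S1=23 S2=32 S3=38 blocked=[]
Op 3: conn=43 S1=23 S2=32 S3=38 blocked=[]
Op 4: conn=23 S1=23 S2=32 S3=18 blocked=[]
Op 5: conn=14 S1=23 S2=32 S3=9 blocked=[]
Op 6: conn=32 S1=23 S2=32 S3=9 blocked=[]
Op 7: conn=32 S1=23 S2=51 S3=9 blocked=[]
Op 8: conn=21 S1=23 S2=51 S3=-2 blocked=[3]
Op 9: conn=44 S1=23 S2=51 S3=-2 blocked=[3]
Op 10: conn=25 S1=23 S2=51 S3=-21 blocked=[3]
Op 11: conn=18 S1=23 S2=51 S3=-28 blocked=[3]
Op 12: conn=18 S1=23 S2=59 S3=-28 blocked=[3]

Answer: S3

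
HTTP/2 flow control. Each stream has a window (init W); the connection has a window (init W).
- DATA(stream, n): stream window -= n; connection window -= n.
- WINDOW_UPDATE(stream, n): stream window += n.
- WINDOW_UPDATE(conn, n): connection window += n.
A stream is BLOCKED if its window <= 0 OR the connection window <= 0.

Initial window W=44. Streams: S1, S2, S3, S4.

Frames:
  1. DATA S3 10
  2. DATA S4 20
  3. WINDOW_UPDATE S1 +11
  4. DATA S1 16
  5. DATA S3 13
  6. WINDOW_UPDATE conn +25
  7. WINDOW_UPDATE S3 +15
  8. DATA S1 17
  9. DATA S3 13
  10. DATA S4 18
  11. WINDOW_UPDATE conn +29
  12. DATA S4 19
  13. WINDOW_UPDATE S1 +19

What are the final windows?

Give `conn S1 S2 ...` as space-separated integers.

Op 1: conn=34 S1=44 S2=44 S3=34 S4=44 blocked=[]
Op 2: conn=14 S1=44 S2=44 S3=34 S4=24 blocked=[]
Op 3: conn=14 S1=55 S2=44 S3=34 S4=24 blocked=[]
Op 4: conn=-2 S1=39 S2=44 S3=34 S4=24 blocked=[1, 2, 3, 4]
Op 5: conn=-15 S1=39 S2=44 S3=21 S4=24 blocked=[1, 2, 3, 4]
Op 6: conn=10 S1=39 S2=44 S3=21 S4=24 blocked=[]
Op 7: conn=10 S1=39 S2=44 S3=36 S4=24 blocked=[]
Op 8: conn=-7 S1=22 S2=44 S3=36 S4=24 blocked=[1, 2, 3, 4]
Op 9: conn=-20 S1=22 S2=44 S3=23 S4=24 blocked=[1, 2, 3, 4]
Op 10: conn=-38 S1=22 S2=44 S3=23 S4=6 blocked=[1, 2, 3, 4]
Op 11: conn=-9 S1=22 S2=44 S3=23 S4=6 blocked=[1, 2, 3, 4]
Op 12: conn=-28 S1=22 S2=44 S3=23 S4=-13 blocked=[1, 2, 3, 4]
Op 13: conn=-28 S1=41 S2=44 S3=23 S4=-13 blocked=[1, 2, 3, 4]

Answer: -28 41 44 23 -13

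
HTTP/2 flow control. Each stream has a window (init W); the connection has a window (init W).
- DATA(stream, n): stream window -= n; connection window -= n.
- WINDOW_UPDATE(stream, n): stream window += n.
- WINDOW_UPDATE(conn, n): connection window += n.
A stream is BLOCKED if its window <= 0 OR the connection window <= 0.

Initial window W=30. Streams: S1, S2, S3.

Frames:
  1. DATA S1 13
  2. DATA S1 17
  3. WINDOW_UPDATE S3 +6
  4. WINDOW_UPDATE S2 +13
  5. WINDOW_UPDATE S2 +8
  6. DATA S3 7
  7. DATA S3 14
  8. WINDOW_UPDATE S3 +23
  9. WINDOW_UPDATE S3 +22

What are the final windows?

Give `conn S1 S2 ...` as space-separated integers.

Op 1: conn=17 S1=17 S2=30 S3=30 blocked=[]
Op 2: conn=0 S1=0 S2=30 S3=30 blocked=[1, 2, 3]
Op 3: conn=0 S1=0 S2=30 S3=36 blocked=[1, 2, 3]
Op 4: conn=0 S1=0 S2=43 S3=36 blocked=[1, 2, 3]
Op 5: conn=0 S1=0 S2=51 S3=36 blocked=[1, 2, 3]
Op 6: conn=-7 S1=0 S2=51 S3=29 blocked=[1, 2, 3]
Op 7: conn=-21 S1=0 S2=51 S3=15 blocked=[1, 2, 3]
Op 8: conn=-21 S1=0 S2=51 S3=38 blocked=[1, 2, 3]
Op 9: conn=-21 S1=0 S2=51 S3=60 blocked=[1, 2, 3]

Answer: -21 0 51 60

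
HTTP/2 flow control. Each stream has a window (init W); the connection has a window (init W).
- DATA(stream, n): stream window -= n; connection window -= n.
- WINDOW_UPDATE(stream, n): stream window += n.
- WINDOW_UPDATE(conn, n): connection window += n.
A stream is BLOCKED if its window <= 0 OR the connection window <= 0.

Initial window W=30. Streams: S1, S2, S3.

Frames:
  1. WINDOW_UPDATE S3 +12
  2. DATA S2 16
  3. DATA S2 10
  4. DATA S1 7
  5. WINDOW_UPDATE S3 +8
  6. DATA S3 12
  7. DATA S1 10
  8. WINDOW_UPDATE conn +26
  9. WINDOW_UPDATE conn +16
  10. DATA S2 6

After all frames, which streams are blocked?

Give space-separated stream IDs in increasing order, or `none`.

Op 1: conn=30 S1=30 S2=30 S3=42 blocked=[]
Op 2: conn=14 S1=30 S2=14 S3=42 blocked=[]
Op 3: conn=4 S1=30 S2=4 S3=42 blocked=[]
Op 4: conn=-3 S1=23 S2=4 S3=42 blocked=[1, 2, 3]
Op 5: conn=-3 S1=23 S2=4 S3=50 blocked=[1, 2, 3]
Op 6: conn=-15 S1=23 S2=4 S3=38 blocked=[1, 2, 3]
Op 7: conn=-25 S1=13 S2=4 S3=38 blocked=[1, 2, 3]
Op 8: conn=1 S1=13 S2=4 S3=38 blocked=[]
Op 9: conn=17 S1=13 S2=4 S3=38 blocked=[]
Op 10: conn=11 S1=13 S2=-2 S3=38 blocked=[2]

Answer: S2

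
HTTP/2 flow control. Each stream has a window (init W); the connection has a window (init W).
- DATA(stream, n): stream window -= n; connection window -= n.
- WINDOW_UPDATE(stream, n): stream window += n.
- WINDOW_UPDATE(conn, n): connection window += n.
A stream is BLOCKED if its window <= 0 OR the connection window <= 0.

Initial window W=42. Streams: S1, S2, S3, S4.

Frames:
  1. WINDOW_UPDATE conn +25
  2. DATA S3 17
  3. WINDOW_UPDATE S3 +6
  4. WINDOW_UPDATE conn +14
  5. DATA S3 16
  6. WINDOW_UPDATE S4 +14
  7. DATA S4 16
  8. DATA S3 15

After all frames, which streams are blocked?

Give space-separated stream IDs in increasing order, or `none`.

Answer: S3

Derivation:
Op 1: conn=67 S1=42 S2=42 S3=42 S4=42 blocked=[]
Op 2: conn=50 S1=42 S2=42 S3=25 S4=42 blocked=[]
Op 3: conn=50 S1=42 S2=42 S3=31 S4=42 blocked=[]
Op 4: conn=64 S1=42 S2=42 S3=31 S4=42 blocked=[]
Op 5: conn=48 S1=42 S2=42 S3=15 S4=42 blocked=[]
Op 6: conn=48 S1=42 S2=42 S3=15 S4=56 blocked=[]
Op 7: conn=32 S1=42 S2=42 S3=15 S4=40 blocked=[]
Op 8: conn=17 S1=42 S2=42 S3=0 S4=40 blocked=[3]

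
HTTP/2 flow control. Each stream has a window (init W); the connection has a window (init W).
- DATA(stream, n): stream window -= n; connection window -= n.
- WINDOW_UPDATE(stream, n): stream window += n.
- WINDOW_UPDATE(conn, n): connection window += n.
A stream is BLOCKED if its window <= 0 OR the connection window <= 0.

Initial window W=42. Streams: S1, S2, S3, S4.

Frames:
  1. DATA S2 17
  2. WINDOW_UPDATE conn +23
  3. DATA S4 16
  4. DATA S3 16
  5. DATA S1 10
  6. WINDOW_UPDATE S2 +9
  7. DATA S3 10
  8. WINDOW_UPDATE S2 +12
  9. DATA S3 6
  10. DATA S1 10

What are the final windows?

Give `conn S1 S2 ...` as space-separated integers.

Op 1: conn=25 S1=42 S2=25 S3=42 S4=42 blocked=[]
Op 2: conn=48 S1=42 S2=25 S3=42 S4=42 blocked=[]
Op 3: conn=32 S1=42 S2=25 S3=42 S4=26 blocked=[]
Op 4: conn=16 S1=42 S2=25 S3=26 S4=26 blocked=[]
Op 5: conn=6 S1=32 S2=25 S3=26 S4=26 blocked=[]
Op 6: conn=6 S1=32 S2=34 S3=26 S4=26 blocked=[]
Op 7: conn=-4 S1=32 S2=34 S3=16 S4=26 blocked=[1, 2, 3, 4]
Op 8: conn=-4 S1=32 S2=46 S3=16 S4=26 blocked=[1, 2, 3, 4]
Op 9: conn=-10 S1=32 S2=46 S3=10 S4=26 blocked=[1, 2, 3, 4]
Op 10: conn=-20 S1=22 S2=46 S3=10 S4=26 blocked=[1, 2, 3, 4]

Answer: -20 22 46 10 26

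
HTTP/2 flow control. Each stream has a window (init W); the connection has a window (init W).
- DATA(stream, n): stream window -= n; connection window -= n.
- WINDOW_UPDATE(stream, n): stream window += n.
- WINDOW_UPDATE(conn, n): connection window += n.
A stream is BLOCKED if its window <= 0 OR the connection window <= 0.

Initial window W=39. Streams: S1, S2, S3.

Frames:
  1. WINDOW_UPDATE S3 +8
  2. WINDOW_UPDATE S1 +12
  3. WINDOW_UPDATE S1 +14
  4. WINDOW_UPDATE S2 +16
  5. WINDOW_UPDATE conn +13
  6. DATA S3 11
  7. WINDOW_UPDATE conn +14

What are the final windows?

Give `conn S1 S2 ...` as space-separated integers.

Answer: 55 65 55 36

Derivation:
Op 1: conn=39 S1=39 S2=39 S3=47 blocked=[]
Op 2: conn=39 S1=51 S2=39 S3=47 blocked=[]
Op 3: conn=39 S1=65 S2=39 S3=47 blocked=[]
Op 4: conn=39 S1=65 S2=55 S3=47 blocked=[]
Op 5: conn=52 S1=65 S2=55 S3=47 blocked=[]
Op 6: conn=41 S1=65 S2=55 S3=36 blocked=[]
Op 7: conn=55 S1=65 S2=55 S3=36 blocked=[]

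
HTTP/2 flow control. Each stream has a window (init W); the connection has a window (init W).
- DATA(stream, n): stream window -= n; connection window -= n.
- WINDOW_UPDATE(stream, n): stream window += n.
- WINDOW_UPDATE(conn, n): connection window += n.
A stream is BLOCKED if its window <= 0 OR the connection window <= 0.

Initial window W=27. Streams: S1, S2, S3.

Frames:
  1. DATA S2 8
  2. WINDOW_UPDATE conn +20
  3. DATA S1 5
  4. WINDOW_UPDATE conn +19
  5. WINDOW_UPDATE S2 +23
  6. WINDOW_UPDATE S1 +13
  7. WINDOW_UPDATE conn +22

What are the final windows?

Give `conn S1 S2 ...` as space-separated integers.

Answer: 75 35 42 27

Derivation:
Op 1: conn=19 S1=27 S2=19 S3=27 blocked=[]
Op 2: conn=39 S1=27 S2=19 S3=27 blocked=[]
Op 3: conn=34 S1=22 S2=19 S3=27 blocked=[]
Op 4: conn=53 S1=22 S2=19 S3=27 blocked=[]
Op 5: conn=53 S1=22 S2=42 S3=27 blocked=[]
Op 6: conn=53 S1=35 S2=42 S3=27 blocked=[]
Op 7: conn=75 S1=35 S2=42 S3=27 blocked=[]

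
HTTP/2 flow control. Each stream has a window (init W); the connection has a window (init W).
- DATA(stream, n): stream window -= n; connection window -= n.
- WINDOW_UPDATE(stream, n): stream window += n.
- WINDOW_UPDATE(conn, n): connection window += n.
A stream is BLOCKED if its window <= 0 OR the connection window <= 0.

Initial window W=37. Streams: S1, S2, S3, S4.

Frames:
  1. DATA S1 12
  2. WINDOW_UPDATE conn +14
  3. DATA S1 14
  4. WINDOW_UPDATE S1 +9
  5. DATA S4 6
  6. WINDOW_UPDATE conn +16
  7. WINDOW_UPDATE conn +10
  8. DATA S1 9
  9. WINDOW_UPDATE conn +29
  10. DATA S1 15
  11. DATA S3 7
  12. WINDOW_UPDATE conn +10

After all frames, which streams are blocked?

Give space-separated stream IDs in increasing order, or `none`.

Op 1: conn=25 S1=25 S2=37 S3=37 S4=37 blocked=[]
Op 2: conn=39 S1=25 S2=37 S3=37 S4=37 blocked=[]
Op 3: conn=25 S1=11 S2=37 S3=37 S4=37 blocked=[]
Op 4: conn=25 S1=20 S2=37 S3=37 S4=37 blocked=[]
Op 5: conn=19 S1=20 S2=37 S3=37 S4=31 blocked=[]
Op 6: conn=35 S1=20 S2=37 S3=37 S4=31 blocked=[]
Op 7: conn=45 S1=20 S2=37 S3=37 S4=31 blocked=[]
Op 8: conn=36 S1=11 S2=37 S3=37 S4=31 blocked=[]
Op 9: conn=65 S1=11 S2=37 S3=37 S4=31 blocked=[]
Op 10: conn=50 S1=-4 S2=37 S3=37 S4=31 blocked=[1]
Op 11: conn=43 S1=-4 S2=37 S3=30 S4=31 blocked=[1]
Op 12: conn=53 S1=-4 S2=37 S3=30 S4=31 blocked=[1]

Answer: S1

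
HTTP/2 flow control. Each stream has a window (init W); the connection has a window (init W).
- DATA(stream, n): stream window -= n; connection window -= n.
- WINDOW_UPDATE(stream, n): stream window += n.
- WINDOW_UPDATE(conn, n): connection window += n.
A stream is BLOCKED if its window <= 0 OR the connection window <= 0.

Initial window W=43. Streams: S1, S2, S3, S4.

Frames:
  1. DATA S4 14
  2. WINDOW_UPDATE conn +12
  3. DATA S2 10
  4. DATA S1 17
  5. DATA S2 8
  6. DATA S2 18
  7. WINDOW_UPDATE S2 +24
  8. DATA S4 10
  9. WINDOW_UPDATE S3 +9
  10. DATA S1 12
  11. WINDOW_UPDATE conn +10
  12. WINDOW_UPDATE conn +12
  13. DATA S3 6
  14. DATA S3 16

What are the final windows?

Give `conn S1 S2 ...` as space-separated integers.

Answer: -34 14 31 30 19

Derivation:
Op 1: conn=29 S1=43 S2=43 S3=43 S4=29 blocked=[]
Op 2: conn=41 S1=43 S2=43 S3=43 S4=29 blocked=[]
Op 3: conn=31 S1=43 S2=33 S3=43 S4=29 blocked=[]
Op 4: conn=14 S1=26 S2=33 S3=43 S4=29 blocked=[]
Op 5: conn=6 S1=26 S2=25 S3=43 S4=29 blocked=[]
Op 6: conn=-12 S1=26 S2=7 S3=43 S4=29 blocked=[1, 2, 3, 4]
Op 7: conn=-12 S1=26 S2=31 S3=43 S4=29 blocked=[1, 2, 3, 4]
Op 8: conn=-22 S1=26 S2=31 S3=43 S4=19 blocked=[1, 2, 3, 4]
Op 9: conn=-22 S1=26 S2=31 S3=52 S4=19 blocked=[1, 2, 3, 4]
Op 10: conn=-34 S1=14 S2=31 S3=52 S4=19 blocked=[1, 2, 3, 4]
Op 11: conn=-24 S1=14 S2=31 S3=52 S4=19 blocked=[1, 2, 3, 4]
Op 12: conn=-12 S1=14 S2=31 S3=52 S4=19 blocked=[1, 2, 3, 4]
Op 13: conn=-18 S1=14 S2=31 S3=46 S4=19 blocked=[1, 2, 3, 4]
Op 14: conn=-34 S1=14 S2=31 S3=30 S4=19 blocked=[1, 2, 3, 4]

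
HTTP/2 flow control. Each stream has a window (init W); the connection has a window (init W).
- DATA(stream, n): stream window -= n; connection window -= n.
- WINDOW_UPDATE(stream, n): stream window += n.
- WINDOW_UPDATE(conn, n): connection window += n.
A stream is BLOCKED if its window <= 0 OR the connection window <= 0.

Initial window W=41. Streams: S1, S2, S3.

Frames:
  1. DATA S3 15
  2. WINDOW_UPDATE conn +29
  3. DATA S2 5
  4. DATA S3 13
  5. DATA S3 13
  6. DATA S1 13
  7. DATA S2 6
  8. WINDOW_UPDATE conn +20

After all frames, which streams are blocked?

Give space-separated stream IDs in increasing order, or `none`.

Answer: S3

Derivation:
Op 1: conn=26 S1=41 S2=41 S3=26 blocked=[]
Op 2: conn=55 S1=41 S2=41 S3=26 blocked=[]
Op 3: conn=50 S1=41 S2=36 S3=26 blocked=[]
Op 4: conn=37 S1=41 S2=36 S3=13 blocked=[]
Op 5: conn=24 S1=41 S2=36 S3=0 blocked=[3]
Op 6: conn=11 S1=28 S2=36 S3=0 blocked=[3]
Op 7: conn=5 S1=28 S2=30 S3=0 blocked=[3]
Op 8: conn=25 S1=28 S2=30 S3=0 blocked=[3]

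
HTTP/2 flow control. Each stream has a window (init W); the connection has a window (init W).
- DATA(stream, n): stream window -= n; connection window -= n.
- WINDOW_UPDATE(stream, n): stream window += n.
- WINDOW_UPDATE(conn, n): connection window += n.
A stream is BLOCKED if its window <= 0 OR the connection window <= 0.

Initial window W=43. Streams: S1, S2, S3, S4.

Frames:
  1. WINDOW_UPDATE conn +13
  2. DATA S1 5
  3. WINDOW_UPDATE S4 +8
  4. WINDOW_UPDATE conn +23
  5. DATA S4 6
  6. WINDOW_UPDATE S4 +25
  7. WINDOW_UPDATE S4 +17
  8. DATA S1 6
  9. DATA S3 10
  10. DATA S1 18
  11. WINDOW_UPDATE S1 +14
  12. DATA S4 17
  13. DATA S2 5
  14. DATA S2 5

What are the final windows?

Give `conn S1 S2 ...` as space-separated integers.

Answer: 7 28 33 33 70

Derivation:
Op 1: conn=56 S1=43 S2=43 S3=43 S4=43 blocked=[]
Op 2: conn=51 S1=38 S2=43 S3=43 S4=43 blocked=[]
Op 3: conn=51 S1=38 S2=43 S3=43 S4=51 blocked=[]
Op 4: conn=74 S1=38 S2=43 S3=43 S4=51 blocked=[]
Op 5: conn=68 S1=38 S2=43 S3=43 S4=45 blocked=[]
Op 6: conn=68 S1=38 S2=43 S3=43 S4=70 blocked=[]
Op 7: conn=68 S1=38 S2=43 S3=43 S4=87 blocked=[]
Op 8: conn=62 S1=32 S2=43 S3=43 S4=87 blocked=[]
Op 9: conn=52 S1=32 S2=43 S3=33 S4=87 blocked=[]
Op 10: conn=34 S1=14 S2=43 S3=33 S4=87 blocked=[]
Op 11: conn=34 S1=28 S2=43 S3=33 S4=87 blocked=[]
Op 12: conn=17 S1=28 S2=43 S3=33 S4=70 blocked=[]
Op 13: conn=12 S1=28 S2=38 S3=33 S4=70 blocked=[]
Op 14: conn=7 S1=28 S2=33 S3=33 S4=70 blocked=[]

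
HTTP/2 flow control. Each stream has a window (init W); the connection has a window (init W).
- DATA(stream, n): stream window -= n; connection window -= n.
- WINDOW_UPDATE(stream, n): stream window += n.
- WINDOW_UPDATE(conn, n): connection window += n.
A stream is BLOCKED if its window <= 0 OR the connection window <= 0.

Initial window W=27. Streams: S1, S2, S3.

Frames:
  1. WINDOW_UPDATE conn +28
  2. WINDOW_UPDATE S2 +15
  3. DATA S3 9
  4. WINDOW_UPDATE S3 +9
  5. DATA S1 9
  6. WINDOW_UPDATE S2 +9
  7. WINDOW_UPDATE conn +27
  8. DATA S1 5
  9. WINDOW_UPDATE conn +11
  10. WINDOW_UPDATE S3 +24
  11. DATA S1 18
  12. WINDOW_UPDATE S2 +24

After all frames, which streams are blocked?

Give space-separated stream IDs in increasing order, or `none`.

Op 1: conn=55 S1=27 S2=27 S3=27 blocked=[]
Op 2: conn=55 S1=27 S2=42 S3=27 blocked=[]
Op 3: conn=46 S1=27 S2=42 S3=18 blocked=[]
Op 4: conn=46 S1=27 S2=42 S3=27 blocked=[]
Op 5: conn=37 S1=18 S2=42 S3=27 blocked=[]
Op 6: conn=37 S1=18 S2=51 S3=27 blocked=[]
Op 7: conn=64 S1=18 S2=51 S3=27 blocked=[]
Op 8: conn=59 S1=13 S2=51 S3=27 blocked=[]
Op 9: conn=70 S1=13 S2=51 S3=27 blocked=[]
Op 10: conn=70 S1=13 S2=51 S3=51 blocked=[]
Op 11: conn=52 S1=-5 S2=51 S3=51 blocked=[1]
Op 12: conn=52 S1=-5 S2=75 S3=51 blocked=[1]

Answer: S1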